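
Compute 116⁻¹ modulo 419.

419 = 3×116 + 71
116 = 1×71 + 45
71 = 1×45 + 26
45 = 1×26 + 19
26 = 1×19 + 7
19 = 2×7 + 5
7 = 1×5 + 2
5 = 2×2 + 1
2 = 2×1 + 0
gcd(116, 419) = 1, so the inverse exists.
Back-substitute for 1:
1 = 1×5 − 2×2
  = −2×7 + 3×5
  = 3×19 − 8×7
  = −8×26 + 11×19
  = 11×45 − 19×26
  = −19×71 + 30×45
  = 30×116 − 49×71
  = −49×419 + 177×116
So 116⁻¹ ≡ 177 (mod 419).

177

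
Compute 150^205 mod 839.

448

Using repeated squaring:
205 in binary is 11001101, i.e. 205 = 128 + 64 + 8 + 4 + 1.
150^1 ≡ 150 (mod 839)
150^2 ≡ 150^2 = 22500 ≡ 686 (mod 839)
150^4 ≡ 686^2 = 470596 ≡ 756 (mod 839)
150^8 ≡ 756^2 = 571536 ≡ 177 (mod 839)
150^16 ≡ 177^2 = 31329 ≡ 286 (mod 839)
150^32 ≡ 286^2 = 81796 ≡ 413 (mod 839)
150^64 ≡ 413^2 = 170569 ≡ 252 (mod 839)
150^128 ≡ 252^2 = 63504 ≡ 579 (mod 839)
150^205 = 150^128 × 150^64 × 150^8 × 150^4 × 150^1 ≡ 579 × 252 × 177 × 756 × 150 (mod 839).
Accumulate the product:
579 × 252 = 145908 ≡ 761
761 × 177 = 134697 ≡ 457
457 × 756 = 345492 ≡ 663
663 × 150 = 99450 ≡ 448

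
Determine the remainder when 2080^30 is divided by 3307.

2378

By square-and-multiply:
30 in binary is 11110, i.e. 30 = 16 + 8 + 4 + 2.
2080^1 ≡ 2080 (mod 3307)
2080^2 ≡ 2080^2 = 4326400 ≡ 844 (mod 3307)
2080^4 ≡ 844^2 = 712336 ≡ 1331 (mod 3307)
2080^8 ≡ 1331^2 = 1771561 ≡ 2316 (mod 3307)
2080^16 ≡ 2316^2 = 5363856 ≡ 3209 (mod 3307)
2080^30 = 2080^16 × 2080^8 × 2080^4 × 2080^2 ≡ 3209 × 2316 × 1331 × 844 (mod 3307).
Accumulate the product:
3209 × 2316 = 7432044 ≡ 1215
1215 × 1331 = 1617165 ≡ 42
42 × 844 = 35448 ≡ 2378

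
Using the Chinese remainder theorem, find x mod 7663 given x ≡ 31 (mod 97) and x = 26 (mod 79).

97⁻¹ mod 79: 97×22 ≡ 1 (mod 79), so 97⁻¹ ≡ 22.
x = 31 + 97×((26 − 31)×22 mod 79) = 31 + 97×48 = 4687.

4687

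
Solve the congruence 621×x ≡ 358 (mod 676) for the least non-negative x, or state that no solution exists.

522

gcd(621, 676) = 1, so a unique solution mod 676 exists.
621⁻¹ ≡ 381 (mod 676).
x ≡ 381×358 ≡ 522 (mod 676).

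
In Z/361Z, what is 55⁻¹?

256

361 = 6*55 + 31
55 = 1*31 + 24
31 = 1*24 + 7
24 = 3*7 + 3
7 = 2*3 + 1
3 = 3*1 + 0
gcd(55, 361) = 1, so the inverse exists.
Back-substitute for 1:
1 = 1*7 − 2*3
  = −2*24 + 7*7
  = 7*31 − 9*24
  = −9*55 + 16*31
  = 16*361 − 105*55
So 55⁻¹ ≡ −105 ≡ 256 (mod 361).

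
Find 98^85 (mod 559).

98^1 ≡ 98 (mod 559)
98^2 ≡ 98^2 = 9604 ≡ 101 (mod 559)
98^4 ≡ 101^2 = 10201 ≡ 139 (mod 559)
98^8 ≡ 139^2 = 19321 ≡ 315 (mod 559)
98^16 ≡ 315^2 = 99225 ≡ 282 (mod 559)
98^32 ≡ 282^2 = 79524 ≡ 146 (mod 559)
98^64 ≡ 146^2 = 21316 ≡ 74 (mod 559)
98^85 = 98^64 · 98^16 · 98^4 · 98^1 ≡ 74 · 282 · 139 · 98 (mod 559).
Accumulate the product:
74 · 282 = 20868 ≡ 185
185 · 139 = 25715 ≡ 1
1 · 98 = 98

98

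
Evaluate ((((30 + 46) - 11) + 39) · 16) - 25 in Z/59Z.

30 + 46 = 76 ≡ 17 (mod 59)
17 - 11 = 6
6 + 39 = 45
45 · 16 = 720 ≡ 12 (mod 59)
12 - 25 = -13 ≡ 46 (mod 59)

46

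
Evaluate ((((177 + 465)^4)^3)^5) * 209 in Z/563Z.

17

177 + 465 = 642 ≡ 79 (mod 563)
(79)^4 ≡ 52 (mod 563)
(52)^3 ≡ 421 (mod 563)
(421)^5 ≡ 555 (mod 563)
555 * 209 = 115995 ≡ 17 (mod 563)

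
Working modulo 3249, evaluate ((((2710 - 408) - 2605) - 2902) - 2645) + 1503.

2710 - 408 = 2302
2302 - 2605 = -303 ≡ 2946 (mod 3249)
2946 - 2902 = 44
44 - 2645 = -2601 ≡ 648 (mod 3249)
648 + 1503 = 2151

2151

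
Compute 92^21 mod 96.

Using repeated squaring:
92^1 ≡ 92 (mod 96)
92^2 ≡ 92^2 = 8464 ≡ 16 (mod 96)
92^4 ≡ 16^2 = 256 ≡ 64 (mod 96)
92^8 ≡ 64^2 = 4096 ≡ 64 (mod 96)
92^16 ≡ 64^2 = 4096 ≡ 64 (mod 96)
92^21 = 92^16 * 92^4 * 92^1 ≡ 64 * 64 * 92 (mod 96).
Accumulate the product:
64 * 64 = 4096 ≡ 64
64 * 92 = 5888 ≡ 32

32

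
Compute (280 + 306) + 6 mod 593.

592

280 + 306 = 586
586 + 6 = 592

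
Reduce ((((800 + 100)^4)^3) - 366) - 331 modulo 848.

800 + 100 = 900 ≡ 52 (mod 848)
(52)^4 ≡ 160 (mod 848)
(160)^3 ≡ 160 (mod 848)
160 - 366 = -206 ≡ 642 (mod 848)
642 - 331 = 311

311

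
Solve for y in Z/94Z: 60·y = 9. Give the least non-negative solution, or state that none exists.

gcd(60, 94) = 2, and 2 does not divide 9.
So the congruence has no solution.

no solution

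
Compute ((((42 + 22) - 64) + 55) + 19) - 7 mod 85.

42 + 22 = 64
64 - 64 = 0
0 + 55 = 55
55 + 19 = 74
74 - 7 = 67

67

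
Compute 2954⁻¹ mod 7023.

3269

Run the extended Euclidean algorithm:
7023 = 2*2954 + 1115
2954 = 2*1115 + 724
1115 = 1*724 + 391
724 = 1*391 + 333
391 = 1*333 + 58
333 = 5*58 + 43
58 = 1*43 + 15
43 = 2*15 + 13
15 = 1*13 + 2
13 = 6*2 + 1
2 = 2*1 + 0
gcd(2954, 7023) = 1, so the inverse exists.
Bézout: 1 = −1375*7023 + 3269*2954.
So 2954⁻¹ ≡ 3269 (mod 7023).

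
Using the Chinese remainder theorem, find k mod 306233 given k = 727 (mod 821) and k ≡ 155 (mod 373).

821⁻¹ mod 373: 821*189 ≡ 1 (mod 373), so 821⁻¹ ≡ 189.
k = 727 + 821*((155 − 727)*189 mod 373) = 727 + 821*62 = 51629.

51629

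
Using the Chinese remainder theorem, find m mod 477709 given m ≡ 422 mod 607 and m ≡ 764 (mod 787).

333665

607⁻¹ mod 787: 607·188 ≡ 1 (mod 787), so 607⁻¹ ≡ 188.
m = 422 + 607·((764 − 422)·188 mod 787) = 422 + 607·549 = 333665.
Check: 333665 mod 607 = 422, 333665 mod 787 = 764. ✓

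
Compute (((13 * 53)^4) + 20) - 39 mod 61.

13 * 53 = 689 ≡ 18 (mod 61)
(18)^4 ≡ 56 (mod 61)
56 + 20 = 76 ≡ 15 (mod 61)
15 - 39 = -24 ≡ 37 (mod 61)

37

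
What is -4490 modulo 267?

-4490 = -17*267 + 49, so -4490 ≡ 49 (mod 267).

49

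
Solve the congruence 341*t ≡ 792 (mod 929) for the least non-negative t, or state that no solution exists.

302

gcd(341, 929) = 1, so a unique solution mod 929 exists.
341⁻¹ ≡ 425 (mod 929).
t ≡ 425*792 ≡ 302 (mod 929).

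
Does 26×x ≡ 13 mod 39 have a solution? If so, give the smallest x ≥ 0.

gcd(26, 39) = 13, and 13 | 13, so solutions exist.
Divide through by 13: 2×x ≡ 1 (mod 3).
2⁻¹ ≡ 2 (mod 3).
x ≡ 2×1 ≡ 2 (mod 3).
The smallest non-negative solution is x = 2.

2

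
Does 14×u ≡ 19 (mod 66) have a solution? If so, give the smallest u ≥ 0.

gcd(14, 66) = 2, and 2 does not divide 19.
So the congruence has no solution.

no solution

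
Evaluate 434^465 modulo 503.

465 in binary is 111010001, i.e. 465 = 256 + 128 + 64 + 16 + 1.
434^1 ≡ 434 (mod 503)
434^2 ≡ 434^2 = 188356 ≡ 234 (mod 503)
434^4 ≡ 234^2 = 54756 ≡ 432 (mod 503)
434^8 ≡ 432^2 = 186624 ≡ 11 (mod 503)
434^16 ≡ 11^2 = 121 (mod 503)
434^32 ≡ 121^2 = 14641 ≡ 54 (mod 503)
434^64 ≡ 54^2 = 2916 ≡ 401 (mod 503)
434^128 ≡ 401^2 = 160801 ≡ 344 (mod 503)
434^256 ≡ 344^2 = 118336 ≡ 131 (mod 503)
434^465 = 434^256 * 434^128 * 434^64 * 434^16 * 434^1 ≡ 131 * 344 * 401 * 121 * 434 (mod 503).
Accumulate the product:
131 * 344 = 45064 ≡ 297
297 * 401 = 119097 ≡ 389
389 * 121 = 47069 ≡ 290
290 * 434 = 125860 ≡ 110

110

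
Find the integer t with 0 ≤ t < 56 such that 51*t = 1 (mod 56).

Apply the Euclidean algorithm and back-substitute:
56 = 1*51 + 5
51 = 10*5 + 1
5 = 5*1 + 0
gcd(51, 56) = 1, so the inverse exists.
Back-substitute for 1:
1 = 1*51 − 10*5
  = −10*56 + 11*51
So 51⁻¹ ≡ 11 (mod 56).

11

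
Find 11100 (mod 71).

24

11100 = 156*71 + 24, so 11100 ≡ 24 (mod 71).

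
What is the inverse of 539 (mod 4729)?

2132

4729 = 8·539 + 417
539 = 1·417 + 122
417 = 3·122 + 51
122 = 2·51 + 20
51 = 2·20 + 11
20 = 1·11 + 9
11 = 1·9 + 2
9 = 4·2 + 1
2 = 2·1 + 0
gcd(539, 4729) = 1, so the inverse exists.
Back-substitute for 1:
1 = 1·9 − 4·2
  = −4·11 + 5·9
  = 5·20 − 9·11
  = −9·51 + 23·20
  = 23·122 − 55·51
  = −55·417 + 188·122
  = 188·539 − 243·417
  = −243·4729 + 2132·539
So 539⁻¹ ≡ 2132 (mod 4729).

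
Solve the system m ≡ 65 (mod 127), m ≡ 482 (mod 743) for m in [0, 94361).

31688

127⁻¹ mod 743: 127×626 ≡ 1 (mod 743), so 127⁻¹ ≡ 626.
m = 65 + 127×((482 − 65)×626 mod 743) = 65 + 127×249 = 31688.
Check: 31688 mod 127 = 65, 31688 mod 743 = 482. ✓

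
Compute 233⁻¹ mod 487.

487 = 2·233 + 21
233 = 11·21 + 2
21 = 10·2 + 1
2 = 2·1 + 0
gcd(233, 487) = 1, so the inverse exists.
Back-substitute for 1:
1 = 1·21 − 10·2
  = −10·233 + 111·21
  = 111·487 − 232·233
So 233⁻¹ ≡ −232 ≡ 255 (mod 487).

255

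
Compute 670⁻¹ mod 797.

615

By the extended Euclidean algorithm:
797 = 1×670 + 127
670 = 5×127 + 35
127 = 3×35 + 22
35 = 1×22 + 13
22 = 1×13 + 9
13 = 1×9 + 4
9 = 2×4 + 1
4 = 4×1 + 0
gcd(670, 797) = 1, so the inverse exists.
Bézout: 1 = 153×797 − 182×670.
So 670⁻¹ ≡ −182 ≡ 615 (mod 797).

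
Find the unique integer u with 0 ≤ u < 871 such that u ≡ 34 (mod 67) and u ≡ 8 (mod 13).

67⁻¹ mod 13: 67*7 ≡ 1 (mod 13), so 67⁻¹ ≡ 7.
u = 34 + 67*((8 − 34)*7 mod 13) = 34 + 67*0 = 34.

34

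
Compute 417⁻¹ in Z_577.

577 = 1·417 + 160
417 = 2·160 + 97
160 = 1·97 + 63
97 = 1·63 + 34
63 = 1·34 + 29
34 = 1·29 + 5
29 = 5·5 + 4
5 = 1·4 + 1
4 = 4·1 + 0
gcd(417, 577) = 1, so the inverse exists.
Bézout: 1 = −86·577 + 119·417.
So 417⁻¹ ≡ 119 (mod 577).

119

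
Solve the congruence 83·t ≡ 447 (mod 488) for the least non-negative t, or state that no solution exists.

gcd(83, 488) = 1, so a unique solution mod 488 exists.
83⁻¹ ≡ 147 (mod 488).
t ≡ 147·447 ≡ 317 (mod 488).

317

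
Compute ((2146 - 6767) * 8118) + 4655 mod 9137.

7899

2146 - 6767 = -4621 ≡ 4516 (mod 9137)
4516 * 8118 = 36660888 ≡ 3244 (mod 9137)
3244 + 4655 = 7899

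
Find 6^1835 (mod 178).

1835 in binary is 11100101011, i.e. 1835 = 1024 + 512 + 256 + 32 + 8 + 2 + 1.
6^1 ≡ 6 (mod 178)
6^2 ≡ 6^2 = 36 (mod 178)
6^4 ≡ 36^2 = 1296 ≡ 50 (mod 178)
6^8 ≡ 50^2 = 2500 ≡ 8 (mod 178)
6^16 ≡ 8^2 = 64 (mod 178)
6^32 ≡ 64^2 = 4096 ≡ 2 (mod 178)
6^64 ≡ 2^2 = 4 (mod 178)
6^128 ≡ 4^2 = 16 (mod 178)
6^256 ≡ 16^2 = 256 ≡ 78 (mod 178)
6^512 ≡ 78^2 = 6084 ≡ 32 (mod 178)
6^1024 ≡ 32^2 = 1024 ≡ 134 (mod 178)
6^1835 = 6^1024 · 6^512 · 6^256 · 6^32 · 6^8 · 6^2 · 6^1 ≡ 134 · 32 · 78 · 2 · 8 · 36 · 6 (mod 178).
Accumulate the product:
134 · 32 = 4288 ≡ 16
16 · 78 = 1248 ≡ 2
2 · 2 = 4
4 · 8 = 32
32 · 36 = 1152 ≡ 84
84 · 6 = 504 ≡ 148

148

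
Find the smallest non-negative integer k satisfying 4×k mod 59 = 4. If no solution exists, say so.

gcd(4, 59) = 1, so a unique solution mod 59 exists.
4⁻¹ ≡ 15 (mod 59).
k ≡ 15×4 ≡ 1 (mod 59).

1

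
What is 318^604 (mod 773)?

604 in binary is 1001011100, i.e. 604 = 512 + 64 + 16 + 8 + 4.
318^1 ≡ 318 (mod 773)
318^2 ≡ 318^2 = 101124 ≡ 634 (mod 773)
318^4 ≡ 634^2 = 401956 ≡ 769 (mod 773)
318^8 ≡ 769^2 = 591361 ≡ 16 (mod 773)
318^16 ≡ 16^2 = 256 (mod 773)
318^32 ≡ 256^2 = 65536 ≡ 604 (mod 773)
318^64 ≡ 604^2 = 364816 ≡ 733 (mod 773)
318^128 ≡ 733^2 = 537289 ≡ 54 (mod 773)
318^256 ≡ 54^2 = 2916 ≡ 597 (mod 773)
318^512 ≡ 597^2 = 356409 ≡ 56 (mod 773)
318^604 = 318^512 · 318^64 · 318^16 · 318^8 · 318^4 ≡ 56 · 733 · 256 · 16 · 769 (mod 773).
Accumulate the product:
56 · 733 = 41048 ≡ 79
79 · 256 = 20224 ≡ 126
126 · 16 = 2016 ≡ 470
470 · 769 = 361430 ≡ 439

439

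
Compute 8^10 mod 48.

Using repeated squaring:
10 in binary is 1010, i.e. 10 = 8 + 2.
8^1 ≡ 8 (mod 48)
8^2 ≡ 8^2 = 64 ≡ 16 (mod 48)
8^4 ≡ 16^2 = 256 ≡ 16 (mod 48)
8^8 ≡ 16^2 = 256 ≡ 16 (mod 48)
8^10 = 8^8 * 8^2 ≡ 16 * 16 (mod 48).
16 * 16 = 256 ≡ 16 (mod 48).

16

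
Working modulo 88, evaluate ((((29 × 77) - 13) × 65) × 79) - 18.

29 × 77 = 2233 ≡ 33 (mod 88)
33 - 13 = 20
20 × 65 = 1300 ≡ 68 (mod 88)
68 × 79 = 5372 ≡ 4 (mod 88)
4 - 18 = -14 ≡ 74 (mod 88)

74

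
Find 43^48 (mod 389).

171

48 in binary is 110000, i.e. 48 = 32 + 16.
43^1 ≡ 43 (mod 389)
43^2 ≡ 43^2 = 1849 ≡ 293 (mod 389)
43^4 ≡ 293^2 = 85849 ≡ 269 (mod 389)
43^8 ≡ 269^2 = 72361 ≡ 7 (mod 389)
43^16 ≡ 7^2 = 49 (mod 389)
43^32 ≡ 49^2 = 2401 ≡ 67 (mod 389)
43^48 = 43^32 * 43^16 ≡ 67 * 49 (mod 389).
67 * 49 = 3283 ≡ 171 (mod 389).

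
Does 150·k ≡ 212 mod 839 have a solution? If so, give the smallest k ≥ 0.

516

gcd(150, 839) = 1, so a unique solution mod 839 exists.
150⁻¹ ≡ 509 (mod 839).
k ≡ 509·212 ≡ 516 (mod 839).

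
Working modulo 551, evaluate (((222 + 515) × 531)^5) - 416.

456

222 + 515 = 737 ≡ 186 (mod 551)
186 × 531 = 98766 ≡ 137 (mod 551)
(137)^5 ≡ 321 (mod 551)
321 - 416 = -95 ≡ 456 (mod 551)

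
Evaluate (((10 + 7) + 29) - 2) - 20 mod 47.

24

10 + 7 = 17
17 + 29 = 46
46 - 2 = 44
44 - 20 = 24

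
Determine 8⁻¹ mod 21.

Run the extended Euclidean algorithm:
21 = 2*8 + 5
8 = 1*5 + 3
5 = 1*3 + 2
3 = 1*2 + 1
2 = 2*1 + 0
gcd(8, 21) = 1, so the inverse exists.
Bézout: 1 = −3*21 + 8*8.
So 8⁻¹ ≡ 8 (mod 21).

8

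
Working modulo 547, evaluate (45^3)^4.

(45)^3 ≡ 323 (mod 547)
(323)^4 ≡ 24 (mod 547)

24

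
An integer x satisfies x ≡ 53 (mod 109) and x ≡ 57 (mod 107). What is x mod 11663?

271

109⁻¹ mod 107: 109·54 ≡ 1 (mod 107), so 109⁻¹ ≡ 54.
x = 53 + 109·((57 − 53)·54 mod 107) = 53 + 109·2 = 271.
Check: 271 mod 109 = 53, 271 mod 107 = 57. ✓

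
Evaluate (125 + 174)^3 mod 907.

702

125 + 174 = 299
(299)^3 ≡ 702 (mod 907)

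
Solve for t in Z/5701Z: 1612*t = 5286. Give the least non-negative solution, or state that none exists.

gcd(1612, 5701) = 1, so a unique solution mod 5701 exists.
1612⁻¹ ≡ 5556 (mod 5701).
t ≡ 5556*5286 ≡ 3165 (mod 5701).

3165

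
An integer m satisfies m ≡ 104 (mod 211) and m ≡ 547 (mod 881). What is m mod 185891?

211⁻¹ mod 881: 211*238 ≡ 1 (mod 881), so 211⁻¹ ≡ 238.
m = 104 + 211*((547 − 104)*238 mod 881) = 104 + 211*595 = 125649.

125649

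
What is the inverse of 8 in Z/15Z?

2

15 = 1*8 + 7
8 = 1*7 + 1
7 = 7*1 + 0
gcd(8, 15) = 1, so the inverse exists.
Back-substitute for 1:
1 = 1*8 − 1*7
  = −1*15 + 2*8
So 8⁻¹ ≡ 2 (mod 15).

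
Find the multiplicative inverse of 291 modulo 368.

43

Run the extended Euclidean algorithm:
368 = 1×291 + 77
291 = 3×77 + 60
77 = 1×60 + 17
60 = 3×17 + 9
17 = 1×9 + 8
9 = 1×8 + 1
8 = 8×1 + 0
gcd(291, 368) = 1, so the inverse exists.
Back-substitute for 1:
1 = 1×9 − 1×8
  = −1×17 + 2×9
  = 2×60 − 7×17
  = −7×77 + 9×60
  = 9×291 − 34×77
  = −34×368 + 43×291
So 291⁻¹ ≡ 43 (mod 368).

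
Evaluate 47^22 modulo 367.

22 in binary is 10110, i.e. 22 = 16 + 4 + 2.
47^1 ≡ 47 (mod 367)
47^2 ≡ 47^2 = 2209 ≡ 7 (mod 367)
47^4 ≡ 7^2 = 49 (mod 367)
47^8 ≡ 49^2 = 2401 ≡ 199 (mod 367)
47^16 ≡ 199^2 = 39601 ≡ 332 (mod 367)
47^22 = 47^16 × 47^4 × 47^2 ≡ 332 × 49 × 7 (mod 367).
Accumulate the product:
332 × 49 = 16268 ≡ 120
120 × 7 = 840 ≡ 106

106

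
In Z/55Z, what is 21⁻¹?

Run the extended Euclidean algorithm:
55 = 2×21 + 13
21 = 1×13 + 8
13 = 1×8 + 5
8 = 1×5 + 3
5 = 1×3 + 2
3 = 1×2 + 1
2 = 2×1 + 0
gcd(21, 55) = 1, so the inverse exists.
Back-substitute for 1:
1 = 1×3 − 1×2
  = −1×5 + 2×3
  = 2×8 − 3×5
  = −3×13 + 5×8
  = 5×21 − 8×13
  = −8×55 + 21×21
So 21⁻¹ ≡ 21 (mod 55).

21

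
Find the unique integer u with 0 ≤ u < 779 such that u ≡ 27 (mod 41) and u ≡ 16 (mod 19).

396

41⁻¹ mod 19: 41*13 ≡ 1 (mod 19), so 41⁻¹ ≡ 13.
u = 27 + 41*((16 − 27)*13 mod 19) = 27 + 41*9 = 396.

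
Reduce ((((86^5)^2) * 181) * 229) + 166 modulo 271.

113

(86)^5 ≡ 146 (mod 271)
(146)^2 ≡ 178 (mod 271)
178 * 181 = 32218 ≡ 240 (mod 271)
240 * 229 = 54960 ≡ 218 (mod 271)
218 + 166 = 384 ≡ 113 (mod 271)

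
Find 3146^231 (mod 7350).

146

Compute successive squares:
231 in binary is 11100111, i.e. 231 = 128 + 64 + 32 + 4 + 2 + 1.
3146^1 ≡ 3146 (mod 7350)
3146^2 ≡ 3146^2 = 9897316 ≡ 4216 (mod 7350)
3146^4 ≡ 4216^2 = 17774656 ≡ 2356 (mod 7350)
3146^8 ≡ 2356^2 = 5550736 ≡ 1486 (mod 7350)
3146^16 ≡ 1486^2 = 2208196 ≡ 3196 (mod 7350)
3146^32 ≡ 3196^2 = 10214416 ≡ 5266 (mod 7350)
3146^64 ≡ 5266^2 = 27730756 ≡ 6556 (mod 7350)
3146^128 ≡ 6556^2 = 42981136 ≡ 5686 (mod 7350)
3146^231 = 3146^128 * 3146^64 * 3146^32 * 3146^4 * 3146^2 * 3146^1 ≡ 5686 * 6556 * 5266 * 2356 * 4216 * 3146 (mod 7350).
Accumulate the product:
5686 * 6556 = 37277416 ≡ 5566
5566 * 5266 = 29310556 ≡ 6106
6106 * 2356 = 14385736 ≡ 1786
1786 * 4216 = 7529776 ≡ 3376
3376 * 3146 = 10620896 ≡ 146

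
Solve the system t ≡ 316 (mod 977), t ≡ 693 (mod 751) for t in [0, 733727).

977⁻¹ mod 751: 977·216 ≡ 1 (mod 751), so 977⁻¹ ≡ 216.
t = 316 + 977·((693 − 316)·216 mod 751) = 316 + 977·324 = 316864.
Check: 316864 mod 977 = 316, 316864 mod 751 = 693. ✓

316864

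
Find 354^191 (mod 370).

114

Compute successive squares:
191 in binary is 10111111, i.e. 191 = 128 + 32 + 16 + 8 + 4 + 2 + 1.
354^1 ≡ 354 (mod 370)
354^2 ≡ 354^2 = 125316 ≡ 256 (mod 370)
354^4 ≡ 256^2 = 65536 ≡ 46 (mod 370)
354^8 ≡ 46^2 = 2116 ≡ 266 (mod 370)
354^16 ≡ 266^2 = 70756 ≡ 86 (mod 370)
354^32 ≡ 86^2 = 7396 ≡ 366 (mod 370)
354^64 ≡ 366^2 = 133956 ≡ 16 (mod 370)
354^128 ≡ 16^2 = 256 (mod 370)
354^191 = 354^128 · 354^32 · 354^16 · 354^8 · 354^4 · 354^2 · 354^1 ≡ 256 · 366 · 86 · 266 · 46 · 256 · 354 (mod 370).
Accumulate the product:
256 · 366 = 93696 ≡ 86
86 · 86 = 7396 ≡ 366
366 · 266 = 97356 ≡ 46
46 · 46 = 2116 ≡ 266
266 · 256 = 68096 ≡ 16
16 · 354 = 5664 ≡ 114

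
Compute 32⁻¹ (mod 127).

4

127 = 3·32 + 31
32 = 1·31 + 1
31 = 31·1 + 0
gcd(32, 127) = 1, so the inverse exists.
Back-substitute for 1:
1 = 1·32 − 1·31
  = −1·127 + 4·32
So 32⁻¹ ≡ 4 (mod 127).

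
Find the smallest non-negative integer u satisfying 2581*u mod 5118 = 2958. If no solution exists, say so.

3624

gcd(2581, 5118) = 1, so a unique solution mod 5118 exists.
2581⁻¹ ≡ 349 (mod 5118).
u ≡ 349*2958 ≡ 3624 (mod 5118).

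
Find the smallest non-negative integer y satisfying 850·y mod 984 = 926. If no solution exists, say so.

419

gcd(850, 984) = 2, and 2 | 926, so solutions exist.
Divide through by 2: 425·y ≡ 463 (mod 492).
425⁻¹ ≡ 257 (mod 492).
y ≡ 257·463 ≡ 419 (mod 492).
The smallest non-negative solution is y = 419.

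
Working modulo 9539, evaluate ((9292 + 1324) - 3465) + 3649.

1261

9292 + 1324 = 10616 ≡ 1077 (mod 9539)
1077 - 3465 = -2388 ≡ 7151 (mod 9539)
7151 + 3649 = 10800 ≡ 1261 (mod 9539)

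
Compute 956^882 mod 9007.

Using repeated squaring:
882 in binary is 1101110010, i.e. 882 = 512 + 256 + 64 + 32 + 16 + 2.
956^1 ≡ 956 (mod 9007)
956^2 ≡ 956^2 = 913936 ≡ 4229 (mod 9007)
956^4 ≡ 4229^2 = 17884441 ≡ 5546 (mod 9007)
956^8 ≡ 5546^2 = 30758116 ≡ 8218 (mod 9007)
956^16 ≡ 8218^2 = 67535524 ≡ 1038 (mod 9007)
956^32 ≡ 1038^2 = 1077444 ≡ 5611 (mod 9007)
956^64 ≡ 5611^2 = 31483321 ≡ 3856 (mod 9007)
956^128 ≡ 3856^2 = 14868736 ≡ 7186 (mod 9007)
956^256 ≡ 7186^2 = 51638596 ≡ 1465 (mod 9007)
956^512 ≡ 1465^2 = 2146225 ≡ 2559 (mod 9007)
956^882 = 956^512 × 956^256 × 956^64 × 956^32 × 956^16 × 956^2 ≡ 2559 × 1465 × 3856 × 5611 × 1038 × 4229 (mod 9007).
Accumulate the product:
2559 × 1465 = 3748935 ≡ 2023
2023 × 3856 = 7800688 ≡ 626
626 × 5611 = 3512486 ≡ 8763
8763 × 1038 = 9095994 ≡ 7931
7931 × 4229 = 33540199 ≡ 7138

7138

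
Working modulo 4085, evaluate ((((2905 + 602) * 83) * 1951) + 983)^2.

2905 + 602 = 3507
3507 * 83 = 291081 ≡ 1046 (mod 4085)
1046 * 1951 = 2040746 ≡ 2331 (mod 4085)
2331 + 983 = 3314
(3314)^2 ≡ 2116 (mod 4085)

2116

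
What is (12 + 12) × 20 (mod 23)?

12 + 12 = 24 ≡ 1 (mod 23)
1 × 20 = 20

20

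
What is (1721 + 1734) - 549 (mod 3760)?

1721 + 1734 = 3455
3455 - 549 = 2906

2906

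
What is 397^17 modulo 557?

397^1 ≡ 397 (mod 557)
397^2 ≡ 397^2 = 157609 ≡ 535 (mod 557)
397^4 ≡ 535^2 = 286225 ≡ 484 (mod 557)
397^8 ≡ 484^2 = 234256 ≡ 316 (mod 557)
397^16 ≡ 316^2 = 99856 ≡ 153 (mod 557)
397^17 = 397^16 × 397^1 ≡ 153 × 397 (mod 557).
153 × 397 = 60741 ≡ 28 (mod 557).

28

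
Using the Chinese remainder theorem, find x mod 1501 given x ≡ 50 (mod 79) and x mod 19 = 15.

129

79⁻¹ mod 19: 79*13 ≡ 1 (mod 19), so 79⁻¹ ≡ 13.
x = 50 + 79*((15 − 50)*13 mod 19) = 50 + 79*1 = 129.
Check: 129 mod 79 = 50, 129 mod 19 = 15. ✓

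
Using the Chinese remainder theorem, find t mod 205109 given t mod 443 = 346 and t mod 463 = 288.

145207

443⁻¹ mod 463: 443*162 ≡ 1 (mod 463), so 443⁻¹ ≡ 162.
t = 346 + 443*((288 − 346)*162 mod 463) = 346 + 443*327 = 145207.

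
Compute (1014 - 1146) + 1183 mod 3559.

1051

1014 - 1146 = -132 ≡ 3427 (mod 3559)
3427 + 1183 = 4610 ≡ 1051 (mod 3559)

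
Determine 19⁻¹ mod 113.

By the extended Euclidean algorithm:
113 = 5*19 + 18
19 = 1*18 + 1
18 = 18*1 + 0
gcd(19, 113) = 1, so the inverse exists.
Bézout: 1 = −1*113 + 6*19.
So 19⁻¹ ≡ 6 (mod 113).

6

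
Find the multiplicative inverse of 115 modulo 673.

673 = 5×115 + 98
115 = 1×98 + 17
98 = 5×17 + 13
17 = 1×13 + 4
13 = 3×4 + 1
4 = 4×1 + 0
gcd(115, 673) = 1, so the inverse exists.
Bézout: 1 = 27×673 − 158×115.
So 115⁻¹ ≡ −158 ≡ 515 (mod 673).

515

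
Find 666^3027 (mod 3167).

3027 in binary is 101111010011, i.e. 3027 = 2048 + 512 + 256 + 128 + 64 + 16 + 2 + 1.
666^1 ≡ 666 (mod 3167)
666^2 ≡ 666^2 = 443556 ≡ 176 (mod 3167)
666^4 ≡ 176^2 = 30976 ≡ 2473 (mod 3167)
666^8 ≡ 2473^2 = 6115729 ≡ 252 (mod 3167)
666^16 ≡ 252^2 = 63504 ≡ 164 (mod 3167)
666^32 ≡ 164^2 = 26896 ≡ 1560 (mod 3167)
666^64 ≡ 1560^2 = 2433600 ≡ 1344 (mod 3167)
666^128 ≡ 1344^2 = 1806336 ≡ 1146 (mod 3167)
666^256 ≡ 1146^2 = 1313316 ≡ 2178 (mod 3167)
666^512 ≡ 2178^2 = 4743684 ≡ 2685 (mod 3167)
666^1024 ≡ 2685^2 = 7209225 ≡ 1133 (mod 3167)
666^2048 ≡ 1133^2 = 1283689 ≡ 1054 (mod 3167)
666^3027 = 666^2048 * 666^512 * 666^256 * 666^128 * 666^64 * 666^16 * 666^2 * 666^1 ≡ 1054 * 2685 * 2178 * 1146 * 1344 * 164 * 176 * 666 (mod 3167).
Accumulate the product:
1054 * 2685 = 2829990 ≡ 1859
1859 * 2178 = 4048902 ≡ 1476
1476 * 1146 = 1691496 ≡ 318
318 * 1344 = 427392 ≡ 3014
3014 * 164 = 494296 ≡ 244
244 * 176 = 42944 ≡ 1773
1773 * 666 = 1180818 ≡ 2694

2694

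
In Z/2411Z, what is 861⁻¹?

2397

2411 = 2·861 + 689
861 = 1·689 + 172
689 = 4·172 + 1
172 = 172·1 + 0
gcd(861, 2411) = 1, so the inverse exists.
Back-substitute for 1:
1 = 1·689 − 4·172
  = −4·861 + 5·689
  = 5·2411 − 14·861
So 861⁻¹ ≡ −14 ≡ 2397 (mod 2411).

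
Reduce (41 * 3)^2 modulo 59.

25

41 * 3 = 123 ≡ 5 (mod 59)
(5)^2 ≡ 25 (mod 59)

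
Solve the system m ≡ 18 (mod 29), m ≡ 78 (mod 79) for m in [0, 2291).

29⁻¹ mod 79: 29×30 ≡ 1 (mod 79), so 29⁻¹ ≡ 30.
m = 18 + 29×((78 − 18)×30 mod 79) = 18 + 29×62 = 1816.

1816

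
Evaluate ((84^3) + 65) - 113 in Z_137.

(84)^3 ≡ 42 (mod 137)
42 + 65 = 107
107 - 113 = -6 ≡ 131 (mod 137)

131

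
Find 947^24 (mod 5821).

4377

Compute successive squares:
24 in binary is 11000, i.e. 24 = 16 + 8.
947^1 ≡ 947 (mod 5821)
947^2 ≡ 947^2 = 896809 ≡ 375 (mod 5821)
947^4 ≡ 375^2 = 140625 ≡ 921 (mod 5821)
947^8 ≡ 921^2 = 848241 ≡ 4196 (mod 5821)
947^16 ≡ 4196^2 = 17606416 ≡ 3712 (mod 5821)
947^24 = 947^16 × 947^8 ≡ 3712 × 4196 (mod 5821).
3712 × 4196 = 15575552 ≡ 4377 (mod 5821).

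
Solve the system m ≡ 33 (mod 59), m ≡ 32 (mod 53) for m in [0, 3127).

2629

59⁻¹ mod 53: 59·9 ≡ 1 (mod 53), so 59⁻¹ ≡ 9.
m = 33 + 59·((32 − 33)·9 mod 53) = 33 + 59·44 = 2629.
Check: 2629 mod 59 = 33, 2629 mod 53 = 32. ✓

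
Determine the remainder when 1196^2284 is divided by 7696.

416

2284 in binary is 100011101100, i.e. 2284 = 2048 + 128 + 64 + 32 + 8 + 4.
1196^1 ≡ 1196 (mod 7696)
1196^2 ≡ 1196^2 = 1430416 ≡ 6656 (mod 7696)
1196^4 ≡ 6656^2 = 44302336 ≡ 4160 (mod 7696)
1196^8 ≡ 4160^2 = 17305600 ≡ 4992 (mod 7696)
1196^16 ≡ 4992^2 = 24920064 ≡ 416 (mod 7696)
1196^32 ≡ 416^2 = 173056 ≡ 3744 (mod 7696)
1196^64 ≡ 3744^2 = 14017536 ≡ 3120 (mod 7696)
1196^128 ≡ 3120^2 = 9734400 ≡ 6656 (mod 7696)
1196^256 ≡ 6656^2 = 44302336 ≡ 4160 (mod 7696)
1196^512 ≡ 4160^2 = 17305600 ≡ 4992 (mod 7696)
1196^1024 ≡ 4992^2 = 24920064 ≡ 416 (mod 7696)
1196^2048 ≡ 416^2 = 173056 ≡ 3744 (mod 7696)
1196^2284 = 1196^2048 * 1196^128 * 1196^64 * 1196^32 * 1196^8 * 1196^4 ≡ 3744 * 6656 * 3120 * 3744 * 4992 * 4160 (mod 7696).
Accumulate the product:
3744 * 6656 = 24920064 ≡ 416
416 * 3120 = 1297920 ≡ 4992
4992 * 3744 = 18690048 ≡ 4160
4160 * 4992 = 20766720 ≡ 2912
2912 * 4160 = 12113920 ≡ 416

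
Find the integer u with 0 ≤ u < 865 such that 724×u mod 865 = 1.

Apply the Euclidean algorithm and back-substitute:
865 = 1·724 + 141
724 = 5·141 + 19
141 = 7·19 + 8
19 = 2·8 + 3
8 = 2·3 + 2
3 = 1·2 + 1
2 = 2·1 + 0
gcd(724, 865) = 1, so the inverse exists.
Back-substitute for 1:
1 = 1·3 − 1·2
  = −1·8 + 3·3
  = 3·19 − 7·8
  = −7·141 + 52·19
  = 52·724 − 267·141
  = −267·865 + 319·724
So 724⁻¹ ≡ 319 (mod 865).

319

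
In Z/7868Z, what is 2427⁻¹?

7171

Run the extended Euclidean algorithm:
7868 = 3*2427 + 587
2427 = 4*587 + 79
587 = 7*79 + 34
79 = 2*34 + 11
34 = 3*11 + 1
11 = 11*1 + 0
gcd(2427, 7868) = 1, so the inverse exists.
Back-substitute for 1:
1 = 1*34 − 3*11
  = −3*79 + 7*34
  = 7*587 − 52*79
  = −52*2427 + 215*587
  = 215*7868 − 697*2427
So 2427⁻¹ ≡ −697 ≡ 7171 (mod 7868).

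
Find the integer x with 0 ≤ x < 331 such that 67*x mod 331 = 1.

84

331 = 4·67 + 63
67 = 1·63 + 4
63 = 15·4 + 3
4 = 1·3 + 1
3 = 3·1 + 0
gcd(67, 331) = 1, so the inverse exists.
Bézout: 1 = −17·331 + 84·67.
So 67⁻¹ ≡ 84 (mod 331).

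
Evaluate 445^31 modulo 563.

Compute successive squares:
445^1 ≡ 445 (mod 563)
445^2 ≡ 445^2 = 198025 ≡ 412 (mod 563)
445^4 ≡ 412^2 = 169744 ≡ 281 (mod 563)
445^8 ≡ 281^2 = 78961 ≡ 141 (mod 563)
445^16 ≡ 141^2 = 19881 ≡ 176 (mod 563)
445^31 = 445^16 · 445^8 · 445^4 · 445^2 · 445^1 ≡ 176 · 141 · 281 · 412 · 445 (mod 563).
Accumulate the product:
176 · 141 = 24816 ≡ 44
44 · 281 = 12364 ≡ 541
541 · 412 = 222892 ≡ 507
507 · 445 = 225615 ≡ 415

415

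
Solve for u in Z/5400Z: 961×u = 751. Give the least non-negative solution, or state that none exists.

gcd(961, 5400) = 1, so a unique solution mod 5400 exists.
961⁻¹ ≡ 2641 (mod 5400).
u ≡ 2641×751 ≡ 1591 (mod 5400).

1591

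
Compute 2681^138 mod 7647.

138 in binary is 10001010, i.e. 138 = 128 + 8 + 2.
2681^1 ≡ 2681 (mod 7647)
2681^2 ≡ 2681^2 = 7187761 ≡ 7228 (mod 7647)
2681^4 ≡ 7228^2 = 52243984 ≡ 7327 (mod 7647)
2681^8 ≡ 7327^2 = 53684929 ≡ 2989 (mod 7647)
2681^16 ≡ 2989^2 = 8934121 ≡ 2425 (mod 7647)
2681^32 ≡ 2425^2 = 5880625 ≡ 82 (mod 7647)
2681^64 ≡ 82^2 = 6724 (mod 7647)
2681^128 ≡ 6724^2 = 45212176 ≡ 3112 (mod 7647)
2681^138 = 2681^128 × 2681^8 × 2681^2 ≡ 3112 × 2989 × 7228 (mod 7647).
Accumulate the product:
3112 × 2989 = 9301768 ≡ 3016
3016 × 7228 = 21799648 ≡ 5698

5698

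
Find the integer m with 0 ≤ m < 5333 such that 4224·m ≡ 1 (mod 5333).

Run the extended Euclidean algorithm:
5333 = 1×4224 + 1109
4224 = 3×1109 + 897
1109 = 1×897 + 212
897 = 4×212 + 49
212 = 4×49 + 16
49 = 3×16 + 1
16 = 16×1 + 0
gcd(4224, 5333) = 1, so the inverse exists.
Bézout: 1 = −259×5333 + 327×4224.
So 4224⁻¹ ≡ 327 (mod 5333).

327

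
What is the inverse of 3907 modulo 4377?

4377 = 1*3907 + 470
3907 = 8*470 + 147
470 = 3*147 + 29
147 = 5*29 + 2
29 = 14*2 + 1
2 = 2*1 + 0
gcd(3907, 4377) = 1, so the inverse exists.
Back-substitute for 1:
1 = 1*29 − 14*2
  = −14*147 + 71*29
  = 71*470 − 227*147
  = −227*3907 + 1887*470
  = 1887*4377 − 2114*3907
So 3907⁻¹ ≡ −2114 ≡ 2263 (mod 4377).

2263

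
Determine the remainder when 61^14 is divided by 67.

14 in binary is 1110, i.e. 14 = 8 + 4 + 2.
61^1 ≡ 61 (mod 67)
61^2 ≡ 61^2 = 3721 ≡ 36 (mod 67)
61^4 ≡ 36^2 = 1296 ≡ 23 (mod 67)
61^8 ≡ 23^2 = 529 ≡ 60 (mod 67)
61^14 = 61^8 × 61^4 × 61^2 ≡ 60 × 23 × 36 (mod 67).
Accumulate the product:
60 × 23 = 1380 ≡ 40
40 × 36 = 1440 ≡ 33

33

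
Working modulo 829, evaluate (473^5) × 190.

127

(473)^5 ≡ 293 (mod 829)
293 × 190 = 55670 ≡ 127 (mod 829)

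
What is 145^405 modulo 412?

113

By square-and-multiply:
405 in binary is 110010101, i.e. 405 = 256 + 128 + 16 + 4 + 1.
145^1 ≡ 145 (mod 412)
145^2 ≡ 145^2 = 21025 ≡ 13 (mod 412)
145^4 ≡ 13^2 = 169 (mod 412)
145^8 ≡ 169^2 = 28561 ≡ 133 (mod 412)
145^16 ≡ 133^2 = 17689 ≡ 385 (mod 412)
145^32 ≡ 385^2 = 148225 ≡ 317 (mod 412)
145^64 ≡ 317^2 = 100489 ≡ 373 (mod 412)
145^128 ≡ 373^2 = 139129 ≡ 285 (mod 412)
145^256 ≡ 285^2 = 81225 ≡ 61 (mod 412)
145^405 = 145^256 · 145^128 · 145^16 · 145^4 · 145^1 ≡ 61 · 285 · 385 · 169 · 145 (mod 412).
Accumulate the product:
61 · 285 = 17385 ≡ 81
81 · 385 = 31185 ≡ 285
285 · 169 = 48165 ≡ 373
373 · 145 = 54085 ≡ 113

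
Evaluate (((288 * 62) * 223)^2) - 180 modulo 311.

209

288 * 62 = 17856 ≡ 129 (mod 311)
129 * 223 = 28767 ≡ 155 (mod 311)
(155)^2 ≡ 78 (mod 311)
78 - 180 = -102 ≡ 209 (mod 311)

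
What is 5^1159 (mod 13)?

8

1159 in binary is 10010000111, i.e. 1159 = 1024 + 128 + 4 + 2 + 1.
5^1 ≡ 5 (mod 13)
5^2 ≡ 5^2 = 25 ≡ 12 (mod 13)
5^4 ≡ 12^2 = 144 ≡ 1 (mod 13)
5^8 ≡ 1^2 = 1 (mod 13)
5^16 ≡ 1^2 = 1 (mod 13)
5^32 ≡ 1^2 = 1 (mod 13)
5^64 ≡ 1^2 = 1 (mod 13)
5^128 ≡ 1^2 = 1 (mod 13)
5^256 ≡ 1^2 = 1 (mod 13)
5^512 ≡ 1^2 = 1 (mod 13)
5^1024 ≡ 1^2 = 1 (mod 13)
5^1159 = 5^1024 · 5^128 · 5^4 · 5^2 · 5^1 ≡ 1 · 1 · 1 · 12 · 5 (mod 13).
Accumulate the product:
1 · 1 = 1
1 · 1 = 1
1 · 12 = 12
12 · 5 = 60 ≡ 8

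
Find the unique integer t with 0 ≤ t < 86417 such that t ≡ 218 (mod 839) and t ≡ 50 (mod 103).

25388

839⁻¹ mod 103: 839·55 ≡ 1 (mod 103), so 839⁻¹ ≡ 55.
t = 218 + 839·((50 − 218)·55 mod 103) = 218 + 839·30 = 25388.
Check: 25388 mod 839 = 218, 25388 mod 103 = 50. ✓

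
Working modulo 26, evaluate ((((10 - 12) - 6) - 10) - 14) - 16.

10 - 12 = -2 ≡ 24 (mod 26)
24 - 6 = 18
18 - 10 = 8
8 - 14 = -6 ≡ 20 (mod 26)
20 - 16 = 4

4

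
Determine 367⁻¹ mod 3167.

Run the extended Euclidean algorithm:
3167 = 8×367 + 231
367 = 1×231 + 136
231 = 1×136 + 95
136 = 1×95 + 41
95 = 2×41 + 13
41 = 3×13 + 2
13 = 6×2 + 1
2 = 2×1 + 0
gcd(367, 3167) = 1, so the inverse exists.
Back-substitute for 1:
1 = 1×13 − 6×2
  = −6×41 + 19×13
  = 19×95 − 44×41
  = −44×136 + 63×95
  = 63×231 − 107×136
  = −107×367 + 170×231
  = 170×3167 − 1467×367
So 367⁻¹ ≡ −1467 ≡ 1700 (mod 3167).

1700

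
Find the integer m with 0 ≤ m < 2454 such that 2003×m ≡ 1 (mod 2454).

185

2454 = 1×2003 + 451
2003 = 4×451 + 199
451 = 2×199 + 53
199 = 3×53 + 40
53 = 1×40 + 13
40 = 3×13 + 1
13 = 13×1 + 0
gcd(2003, 2454) = 1, so the inverse exists.
Bézout: 1 = −151×2454 + 185×2003.
So 2003⁻¹ ≡ 185 (mod 2454).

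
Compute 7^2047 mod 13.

6

Using repeated squaring:
7^1 ≡ 7 (mod 13)
7^2 ≡ 7^2 = 49 ≡ 10 (mod 13)
7^4 ≡ 10^2 = 100 ≡ 9 (mod 13)
7^8 ≡ 9^2 = 81 ≡ 3 (mod 13)
7^16 ≡ 3^2 = 9 (mod 13)
7^32 ≡ 9^2 = 81 ≡ 3 (mod 13)
7^64 ≡ 3^2 = 9 (mod 13)
7^128 ≡ 9^2 = 81 ≡ 3 (mod 13)
7^256 ≡ 3^2 = 9 (mod 13)
7^512 ≡ 9^2 = 81 ≡ 3 (mod 13)
7^1024 ≡ 3^2 = 9 (mod 13)
7^2047 = 7^1024 * 7^512 * 7^256 * 7^128 * 7^64 * 7^32 * 7^16 * 7^8 * 7^4 * 7^2 * 7^1 ≡ 9 * 3 * 9 * 3 * 9 * 3 * 9 * 3 * 9 * 10 * 7 (mod 13).
Accumulate the product:
9 * 3 = 27 ≡ 1
1 * 9 = 9
9 * 3 = 27 ≡ 1
1 * 9 = 9
9 * 3 = 27 ≡ 1
1 * 9 = 9
9 * 3 = 27 ≡ 1
1 * 9 = 9
9 * 10 = 90 ≡ 12
12 * 7 = 84 ≡ 6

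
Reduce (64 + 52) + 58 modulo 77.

20

64 + 52 = 116 ≡ 39 (mod 77)
39 + 58 = 97 ≡ 20 (mod 77)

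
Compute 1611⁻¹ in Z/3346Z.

Apply the Euclidean algorithm and back-substitute:
3346 = 2·1611 + 124
1611 = 12·124 + 123
124 = 1·123 + 1
123 = 123·1 + 0
gcd(1611, 3346) = 1, so the inverse exists.
Bézout: 1 = 13·3346 − 27·1611.
So 1611⁻¹ ≡ −27 ≡ 3319 (mod 3346).

3319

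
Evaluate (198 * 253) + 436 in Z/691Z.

198 * 253 = 50094 ≡ 342 (mod 691)
342 + 436 = 778 ≡ 87 (mod 691)

87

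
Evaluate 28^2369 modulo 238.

28

Compute successive squares:
2369 in binary is 100101000001, i.e. 2369 = 2048 + 256 + 64 + 1.
28^1 ≡ 28 (mod 238)
28^2 ≡ 28^2 = 784 ≡ 70 (mod 238)
28^4 ≡ 70^2 = 4900 ≡ 140 (mod 238)
28^8 ≡ 140^2 = 19600 ≡ 84 (mod 238)
28^16 ≡ 84^2 = 7056 ≡ 154 (mod 238)
28^32 ≡ 154^2 = 23716 ≡ 154 (mod 238)
28^64 ≡ 154^2 = 23716 ≡ 154 (mod 238)
28^128 ≡ 154^2 = 23716 ≡ 154 (mod 238)
28^256 ≡ 154^2 = 23716 ≡ 154 (mod 238)
28^512 ≡ 154^2 = 23716 ≡ 154 (mod 238)
28^1024 ≡ 154^2 = 23716 ≡ 154 (mod 238)
28^2048 ≡ 154^2 = 23716 ≡ 154 (mod 238)
28^2369 = 28^2048 * 28^256 * 28^64 * 28^1 ≡ 154 * 154 * 154 * 28 (mod 238).
Accumulate the product:
154 * 154 = 23716 ≡ 154
154 * 154 = 23716 ≡ 154
154 * 28 = 4312 ≡ 28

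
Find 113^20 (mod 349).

Compute successive squares:
113^1 ≡ 113 (mod 349)
113^2 ≡ 113^2 = 12769 ≡ 205 (mod 349)
113^4 ≡ 205^2 = 42025 ≡ 145 (mod 349)
113^8 ≡ 145^2 = 21025 ≡ 85 (mod 349)
113^16 ≡ 85^2 = 7225 ≡ 245 (mod 349)
113^20 = 113^16 × 113^4 ≡ 245 × 145 (mod 349).
245 × 145 = 35525 ≡ 276 (mod 349).

276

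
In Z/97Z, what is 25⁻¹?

66

Apply the Euclidean algorithm and back-substitute:
97 = 3*25 + 22
25 = 1*22 + 3
22 = 7*3 + 1
3 = 3*1 + 0
gcd(25, 97) = 1, so the inverse exists.
Bézout: 1 = 8*97 − 31*25.
So 25⁻¹ ≡ −31 ≡ 66 (mod 97).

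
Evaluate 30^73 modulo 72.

Compute successive squares:
73 in binary is 1001001, i.e. 73 = 64 + 8 + 1.
30^1 ≡ 30 (mod 72)
30^2 ≡ 30^2 = 900 ≡ 36 (mod 72)
30^4 ≡ 36^2 = 1296 ≡ 0 (mod 72)
30^8 ≡ 0^2 = 0 (mod 72)
30^16 ≡ 0^2 = 0 (mod 72)
30^32 ≡ 0^2 = 0 (mod 72)
30^64 ≡ 0^2 = 0 (mod 72)
30^73 = 30^64 * 30^8 * 30^1 ≡ 0 * 0 * 30 (mod 72).
Accumulate the product:
0 * 0 = 0
0 * 30 = 0

0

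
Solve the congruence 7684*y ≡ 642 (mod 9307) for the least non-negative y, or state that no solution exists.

3079

gcd(7684, 9307) = 1, so a unique solution mod 9307 exists.
7684⁻¹ ≡ 1382 (mod 9307).
y ≡ 1382*642 ≡ 3079 (mod 9307).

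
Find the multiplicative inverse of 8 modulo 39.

39 = 4×8 + 7
8 = 1×7 + 1
7 = 7×1 + 0
gcd(8, 39) = 1, so the inverse exists.
Back-substitute for 1:
1 = 1×8 − 1×7
  = −1×39 + 5×8
So 8⁻¹ ≡ 5 (mod 39).

5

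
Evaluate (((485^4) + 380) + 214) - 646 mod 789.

300

(485)^4 ≡ 352 (mod 789)
352 + 380 = 732
732 + 214 = 946 ≡ 157 (mod 789)
157 - 646 = -489 ≡ 300 (mod 789)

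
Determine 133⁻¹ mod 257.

143

Apply the Euclidean algorithm and back-substitute:
257 = 1×133 + 124
133 = 1×124 + 9
124 = 13×9 + 7
9 = 1×7 + 2
7 = 3×2 + 1
2 = 2×1 + 0
gcd(133, 257) = 1, so the inverse exists.
Bézout: 1 = 59×257 − 114×133.
So 133⁻¹ ≡ −114 ≡ 143 (mod 257).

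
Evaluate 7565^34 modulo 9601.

Using repeated squaring:
34 in binary is 100010, i.e. 34 = 32 + 2.
7565^1 ≡ 7565 (mod 9601)
7565^2 ≡ 7565^2 = 57229225 ≡ 7265 (mod 9601)
7565^4 ≡ 7265^2 = 52780225 ≡ 3528 (mod 9601)
7565^8 ≡ 3528^2 = 12446784 ≡ 3888 (mod 9601)
7565^16 ≡ 3888^2 = 15116544 ≡ 4570 (mod 9601)
7565^32 ≡ 4570^2 = 20884900 ≡ 2725 (mod 9601)
7565^34 = 7565^32 * 7565^2 ≡ 2725 * 7265 (mod 9601).
2725 * 7265 = 19797125 ≡ 9464 (mod 9601).

9464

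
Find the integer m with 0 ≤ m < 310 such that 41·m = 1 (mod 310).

121

Run the extended Euclidean algorithm:
310 = 7×41 + 23
41 = 1×23 + 18
23 = 1×18 + 5
18 = 3×5 + 3
5 = 1×3 + 2
3 = 1×2 + 1
2 = 2×1 + 0
gcd(41, 310) = 1, so the inverse exists.
Back-substitute for 1:
1 = 1×3 − 1×2
  = −1×5 + 2×3
  = 2×18 − 7×5
  = −7×23 + 9×18
  = 9×41 − 16×23
  = −16×310 + 121×41
So 41⁻¹ ≡ 121 (mod 310).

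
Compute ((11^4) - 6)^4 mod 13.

3

(11)^4 ≡ 3 (mod 13)
3 - 6 = -3 ≡ 10 (mod 13)
(10)^4 ≡ 3 (mod 13)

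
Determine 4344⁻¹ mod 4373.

3619

4373 = 1·4344 + 29
4344 = 149·29 + 23
29 = 1·23 + 6
23 = 3·6 + 5
6 = 1·5 + 1
5 = 5·1 + 0
gcd(4344, 4373) = 1, so the inverse exists.
Bézout: 1 = 749·4373 − 754·4344.
So 4344⁻¹ ≡ −754 ≡ 3619 (mod 4373).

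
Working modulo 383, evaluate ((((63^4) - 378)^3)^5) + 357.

(63)^4 ≡ 171 (mod 383)
171 - 378 = -207 ≡ 176 (mod 383)
(176)^3 ≡ 154 (mod 383)
(154)^5 ≡ 337 (mod 383)
337 + 357 = 694 ≡ 311 (mod 383)

311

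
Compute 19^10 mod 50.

Using repeated squaring:
10 in binary is 1010, i.e. 10 = 8 + 2.
19^1 ≡ 19 (mod 50)
19^2 ≡ 19^2 = 361 ≡ 11 (mod 50)
19^4 ≡ 11^2 = 121 ≡ 21 (mod 50)
19^8 ≡ 21^2 = 441 ≡ 41 (mod 50)
19^10 = 19^8 * 19^2 ≡ 41 * 11 (mod 50).
41 * 11 = 451 ≡ 1 (mod 50).

1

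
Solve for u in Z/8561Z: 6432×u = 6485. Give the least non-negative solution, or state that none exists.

7235

gcd(6432, 8561) = 1, so a unique solution mod 8561 exists.
6432⁻¹ ≡ 3044 (mod 8561).
u ≡ 3044×6485 ≡ 7235 (mod 8561).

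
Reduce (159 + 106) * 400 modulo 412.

116

159 + 106 = 265
265 * 400 = 106000 ≡ 116 (mod 412)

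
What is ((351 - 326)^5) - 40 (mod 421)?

351 - 326 = 25
(25)^5 ≡ 109 (mod 421)
109 - 40 = 69

69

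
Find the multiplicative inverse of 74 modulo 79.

63

79 = 1×74 + 5
74 = 14×5 + 4
5 = 1×4 + 1
4 = 4×1 + 0
gcd(74, 79) = 1, so the inverse exists.
Back-substitute for 1:
1 = 1×5 − 1×4
  = −1×74 + 15×5
  = 15×79 − 16×74
So 74⁻¹ ≡ −16 ≡ 63 (mod 79).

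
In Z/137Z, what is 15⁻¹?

64

By the extended Euclidean algorithm:
137 = 9*15 + 2
15 = 7*2 + 1
2 = 2*1 + 0
gcd(15, 137) = 1, so the inverse exists.
Back-substitute for 1:
1 = 1*15 − 7*2
  = −7*137 + 64*15
So 15⁻¹ ≡ 64 (mod 137).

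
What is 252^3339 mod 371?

Compute successive squares:
3339 in binary is 110100001011, i.e. 3339 = 2048 + 1024 + 256 + 8 + 2 + 1.
252^1 ≡ 252 (mod 371)
252^2 ≡ 252^2 = 63504 ≡ 63 (mod 371)
252^4 ≡ 63^2 = 3969 ≡ 259 (mod 371)
252^8 ≡ 259^2 = 67081 ≡ 301 (mod 371)
252^16 ≡ 301^2 = 90601 ≡ 77 (mod 371)
252^32 ≡ 77^2 = 5929 ≡ 364 (mod 371)
252^64 ≡ 364^2 = 132496 ≡ 49 (mod 371)
252^128 ≡ 49^2 = 2401 ≡ 175 (mod 371)
252^256 ≡ 175^2 = 30625 ≡ 203 (mod 371)
252^512 ≡ 203^2 = 41209 ≡ 28 (mod 371)
252^1024 ≡ 28^2 = 784 ≡ 42 (mod 371)
252^2048 ≡ 42^2 = 1764 ≡ 280 (mod 371)
252^3339 = 252^2048 × 252^1024 × 252^256 × 252^8 × 252^2 × 252^1 ≡ 280 × 42 × 203 × 301 × 63 × 252 (mod 371).
Accumulate the product:
280 × 42 = 11760 ≡ 259
259 × 203 = 52577 ≡ 266
266 × 301 = 80066 ≡ 301
301 × 63 = 18963 ≡ 42
42 × 252 = 10584 ≡ 196

196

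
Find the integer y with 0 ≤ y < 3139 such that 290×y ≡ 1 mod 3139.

Apply the Euclidean algorithm and back-substitute:
3139 = 10×290 + 239
290 = 1×239 + 51
239 = 4×51 + 35
51 = 1×35 + 16
35 = 2×16 + 3
16 = 5×3 + 1
3 = 3×1 + 0
gcd(290, 3139) = 1, so the inverse exists.
Bézout: 1 = −91×3139 + 985×290.
So 290⁻¹ ≡ 985 (mod 3139).

985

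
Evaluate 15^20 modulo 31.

1

20 in binary is 10100, i.e. 20 = 16 + 4.
15^1 ≡ 15 (mod 31)
15^2 ≡ 15^2 = 225 ≡ 8 (mod 31)
15^4 ≡ 8^2 = 64 ≡ 2 (mod 31)
15^8 ≡ 2^2 = 4 (mod 31)
15^16 ≡ 4^2 = 16 (mod 31)
15^20 = 15^16 · 15^4 ≡ 16 · 2 (mod 31).
16 · 2 = 32 ≡ 1 (mod 31).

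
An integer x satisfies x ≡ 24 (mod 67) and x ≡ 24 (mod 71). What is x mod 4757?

24

67⁻¹ mod 71: 67*53 ≡ 1 (mod 71), so 67⁻¹ ≡ 53.
x = 24 + 67*((24 − 24)*53 mod 71) = 24 + 67*0 = 24.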